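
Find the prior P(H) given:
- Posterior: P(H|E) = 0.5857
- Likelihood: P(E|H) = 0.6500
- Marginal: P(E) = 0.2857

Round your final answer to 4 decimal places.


From Bayes' theorem: P(H|E) = P(E|H) × P(H) / P(E)

Rearranging for P(H):
P(H) = P(H|E) × P(E) / P(E|H)
     = 0.5857 × 0.2857 / 0.6500
     = 0.16733449 / 0.6500
     = 0.2574


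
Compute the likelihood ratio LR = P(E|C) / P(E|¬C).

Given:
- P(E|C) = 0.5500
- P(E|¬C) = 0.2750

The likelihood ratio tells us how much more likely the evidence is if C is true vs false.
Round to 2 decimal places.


Likelihood Ratio (LR) = P(E|C) / P(E|¬C)

LR = 0.5500 / 0.2750
   = 2.00

The evidence is 2.00 times more likely if C is true than if C is false.
LR > 1, so observing E raises the odds in favor of C.


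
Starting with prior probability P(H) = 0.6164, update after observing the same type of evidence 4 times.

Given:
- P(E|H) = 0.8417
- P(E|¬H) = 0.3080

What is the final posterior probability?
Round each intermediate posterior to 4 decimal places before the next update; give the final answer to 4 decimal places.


Sequential Bayesian updating:

Initial prior: P(H) = 0.6164

Update 1:
  P(E) = 0.8417 × 0.6164 + 0.3080 × 0.3836 = 0.51882388 + 0.11814880 = 0.63697268
  P(H|E) = 0.51882388 / 0.63697268 = 0.8145

Update 2:
  P(E) = 0.8417 × 0.8145 + 0.3080 × 0.1855 = 0.68556465 + 0.05713400 = 0.74269865
  P(H|E) = 0.68556465 / 0.74269865 = 0.9231

Update 3:
  P(E) = 0.8417 × 0.9231 + 0.3080 × 0.0769 = 0.77697327 + 0.02368520 = 0.80065847
  P(H|E) = 0.77697327 / 0.80065847 = 0.9704

Update 4:
  P(E) = 0.8417 × 0.9704 + 0.3080 × 0.0296 = 0.81678568 + 0.00911680 = 0.82590248
  P(H|E) = 0.81678568 / 0.82590248 = 0.9890

Final posterior: 0.9890


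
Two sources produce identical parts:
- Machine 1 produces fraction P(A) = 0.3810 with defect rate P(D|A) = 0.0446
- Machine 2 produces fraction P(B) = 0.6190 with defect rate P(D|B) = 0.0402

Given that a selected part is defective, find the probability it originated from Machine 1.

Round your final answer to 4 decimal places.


Let A = from Machine 1, D = defective

Given:
- P(A) = 0.3810, P(B) = 0.6190
- P(D|A) = 0.0446, P(D|B) = 0.0402

Step 1: Find P(D)
P(D) = P(D|A)P(A) + P(D|B)P(B)
     = 0.0446 × 0.3810 + 0.0402 × 0.6190
     = 0.01699260 + 0.02488380
     = 0.04187640

Step 2: Apply Bayes' theorem
P(A|D) = P(D|A)P(A) / P(D)
       = 0.01699260 / 0.04187640
       = 0.4058


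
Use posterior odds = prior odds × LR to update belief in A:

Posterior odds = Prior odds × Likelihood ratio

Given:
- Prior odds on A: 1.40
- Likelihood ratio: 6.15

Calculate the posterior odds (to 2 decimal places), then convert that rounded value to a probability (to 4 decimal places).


Step 1: Calculate posterior odds
Posterior odds = Prior odds × LR
               = 1.40 × 6.15
               = 8.61

Step 2: Convert to probability
P(A|E) = Posterior odds / (1 + Posterior odds)
       = 8.61 / (1 + 8.61)
       = 8.61 / 9.61
       = 0.8959

The evidence increased P(A) from 0.5833 to 0.8959.


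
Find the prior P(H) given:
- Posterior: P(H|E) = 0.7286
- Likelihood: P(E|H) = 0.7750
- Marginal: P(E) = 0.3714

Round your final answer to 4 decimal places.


From Bayes' theorem: P(H|E) = P(E|H) × P(H) / P(E)

Rearranging for P(H):
P(H) = P(H|E) × P(E) / P(E|H)
     = 0.7286 × 0.3714 / 0.7750
     = 0.27060204 / 0.7750
     = 0.3492


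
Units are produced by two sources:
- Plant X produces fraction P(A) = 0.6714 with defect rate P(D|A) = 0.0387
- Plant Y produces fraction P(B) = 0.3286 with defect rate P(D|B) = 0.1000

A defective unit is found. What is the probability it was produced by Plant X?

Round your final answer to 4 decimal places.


Let A = from Plant X, D = defective

Given:
- P(A) = 0.6714, P(B) = 0.3286
- P(D|A) = 0.0387, P(D|B) = 0.1000

Step 1: Find P(D)
P(D) = P(D|A)P(A) + P(D|B)P(B)
     = 0.0387 × 0.6714 + 0.1000 × 0.3286
     = 0.02598318 + 0.03286000
     = 0.05884318

Step 2: Apply Bayes' theorem
P(A|D) = P(D|A)P(A) / P(D)
       = 0.02598318 / 0.05884318
       = 0.4416


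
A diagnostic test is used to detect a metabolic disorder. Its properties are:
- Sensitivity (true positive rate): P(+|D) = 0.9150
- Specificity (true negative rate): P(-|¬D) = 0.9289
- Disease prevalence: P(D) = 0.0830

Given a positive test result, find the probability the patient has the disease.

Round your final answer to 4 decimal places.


Let D = has disease, + = positive test

Given:
- P(D) = 0.0830 (prevalence)
- P(+|D) = 0.9150 (sensitivity)
- P(-|¬D) = 0.9289 (specificity)
- P(+|¬D) = 0.0711 (false positive rate = 1 - specificity)

Step 1: Find P(+)
P(+) = P(+|D)P(D) + P(+|¬D)P(¬D)
     = 0.9150 × 0.0830 + 0.0711 × 0.9170
     = 0.07594500 + 0.06519870
     = 0.14114370

Step 2: Apply Bayes' theorem for P(D|+)
P(D|+) = P(+|D)P(D) / P(+)
       = 0.07594500 / 0.14114370
       = 0.5381


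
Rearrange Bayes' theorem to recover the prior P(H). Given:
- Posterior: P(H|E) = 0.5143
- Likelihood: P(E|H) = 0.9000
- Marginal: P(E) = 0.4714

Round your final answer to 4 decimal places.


From Bayes' theorem: P(H|E) = P(E|H) × P(H) / P(E)

Rearranging for P(H):
P(H) = P(H|E) × P(E) / P(E|H)
     = 0.5143 × 0.4714 / 0.9000
     = 0.24244102 / 0.9000
     = 0.2694


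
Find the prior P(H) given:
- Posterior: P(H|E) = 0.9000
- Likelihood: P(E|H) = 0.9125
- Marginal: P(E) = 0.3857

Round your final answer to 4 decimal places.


From Bayes' theorem: P(H|E) = P(E|H) × P(H) / P(E)

Rearranging for P(H):
P(H) = P(H|E) × P(E) / P(E|H)
     = 0.9000 × 0.3857 / 0.9125
     = 0.34713000 / 0.9125
     = 0.3804


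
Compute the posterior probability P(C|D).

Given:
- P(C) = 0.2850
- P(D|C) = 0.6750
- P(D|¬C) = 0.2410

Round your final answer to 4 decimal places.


Bayes' theorem: P(C|D) = P(D|C) × P(C) / P(D)

Step 1: Calculate P(D) using law of total probability
P(D) = P(D|C)P(C) + P(D|¬C)P(¬C)
     = 0.6750 × 0.2850 + 0.2410 × 0.7150
     = 0.19237500 + 0.17231500
     = 0.36469000

Step 2: Apply Bayes' theorem
P(C|D) = P(D|C) × P(C) / P(D)
       = 0.19237500 / 0.36469000
       = 0.5275


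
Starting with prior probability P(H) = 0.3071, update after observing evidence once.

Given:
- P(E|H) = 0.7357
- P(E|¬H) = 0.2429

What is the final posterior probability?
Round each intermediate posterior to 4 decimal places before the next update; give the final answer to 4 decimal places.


Sequential Bayesian updating:

Initial prior: P(H) = 0.3071

Update 1:
  P(E) = 0.7357 × 0.3071 + 0.2429 × 0.6929 = 0.22593347 + 0.16830541 = 0.39423888
  P(H|E) = 0.22593347 / 0.39423888 = 0.5731

Final posterior: 0.5731


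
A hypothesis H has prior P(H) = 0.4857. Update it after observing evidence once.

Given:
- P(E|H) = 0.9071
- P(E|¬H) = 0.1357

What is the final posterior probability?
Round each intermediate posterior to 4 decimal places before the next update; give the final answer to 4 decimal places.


Sequential Bayesian updating:

Initial prior: P(H) = 0.4857

Update 1:
  P(E) = 0.9071 × 0.4857 + 0.1357 × 0.5143 = 0.44057847 + 0.06979051 = 0.51036898
  P(H|E) = 0.44057847 / 0.51036898 = 0.8633

Final posterior: 0.8633


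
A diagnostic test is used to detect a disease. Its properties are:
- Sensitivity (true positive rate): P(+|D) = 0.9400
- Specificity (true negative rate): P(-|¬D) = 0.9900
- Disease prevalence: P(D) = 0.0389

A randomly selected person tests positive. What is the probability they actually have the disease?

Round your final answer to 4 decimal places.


Let D = has disease, + = positive test

Given:
- P(D) = 0.0389 (prevalence)
- P(+|D) = 0.9400 (sensitivity)
- P(-|¬D) = 0.9900 (specificity)
- P(+|¬D) = 0.0100 (false positive rate = 1 - specificity)

Step 1: Find P(+)
P(+) = P(+|D)P(D) + P(+|¬D)P(¬D)
     = 0.9400 × 0.0389 + 0.0100 × 0.9611
     = 0.03656600 + 0.00961100
     = 0.04617700

Step 2: Apply Bayes' theorem for P(D|+)
P(D|+) = P(+|D)P(D) / P(+)
       = 0.03656600 / 0.04617700
       = 0.7919


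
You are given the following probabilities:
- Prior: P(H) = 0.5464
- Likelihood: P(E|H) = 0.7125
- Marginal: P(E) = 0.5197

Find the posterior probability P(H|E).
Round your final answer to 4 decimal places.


Using Bayes' theorem:

P(H|E) = P(E|H) × P(H) / P(E)
       = 0.7125 × 0.5464 / 0.5197
       = 0.38931000 / 0.5197
       = 0.7491

The evidence strengthens our belief in H.
Prior: 0.5464 → Posterior: 0.7491


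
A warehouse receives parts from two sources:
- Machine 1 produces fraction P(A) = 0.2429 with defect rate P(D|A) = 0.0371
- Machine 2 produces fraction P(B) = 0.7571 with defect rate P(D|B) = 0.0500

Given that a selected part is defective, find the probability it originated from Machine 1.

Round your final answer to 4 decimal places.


Let A = from Machine 1, D = defective

Given:
- P(A) = 0.2429, P(B) = 0.7571
- P(D|A) = 0.0371, P(D|B) = 0.0500

Step 1: Find P(D)
P(D) = P(D|A)P(A) + P(D|B)P(B)
     = 0.0371 × 0.2429 + 0.0500 × 0.7571
     = 0.00901159 + 0.03785500
     = 0.04686659

Step 2: Apply Bayes' theorem
P(A|D) = P(D|A)P(A) / P(D)
       = 0.00901159 / 0.04686659
       = 0.1923


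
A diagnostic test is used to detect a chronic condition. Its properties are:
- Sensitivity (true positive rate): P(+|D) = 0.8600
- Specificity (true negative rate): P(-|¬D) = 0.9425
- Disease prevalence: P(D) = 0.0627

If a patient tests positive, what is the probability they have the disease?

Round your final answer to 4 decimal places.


Let D = has disease, + = positive test

Given:
- P(D) = 0.0627 (prevalence)
- P(+|D) = 0.8600 (sensitivity)
- P(-|¬D) = 0.9425 (specificity)
- P(+|¬D) = 0.0575 (false positive rate = 1 - specificity)

Step 1: Find P(+)
P(+) = P(+|D)P(D) + P(+|¬D)P(¬D)
     = 0.8600 × 0.0627 + 0.0575 × 0.9373
     = 0.05392200 + 0.05389475
     = 0.10781675

Step 2: Apply Bayes' theorem for P(D|+)
P(D|+) = P(+|D)P(D) / P(+)
       = 0.05392200 / 0.10781675
       = 0.5001


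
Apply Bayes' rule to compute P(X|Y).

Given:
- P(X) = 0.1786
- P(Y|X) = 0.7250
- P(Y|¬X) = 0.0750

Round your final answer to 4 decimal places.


Bayes' theorem: P(X|Y) = P(Y|X) × P(X) / P(Y)

Step 1: Calculate P(Y) using law of total probability
P(Y) = P(Y|X)P(X) + P(Y|¬X)P(¬X)
     = 0.7250 × 0.1786 + 0.0750 × 0.8214
     = 0.12948500 + 0.06160500
     = 0.19109000

Step 2: Apply Bayes' theorem
P(X|Y) = P(Y|X) × P(X) / P(Y)
       = 0.12948500 / 0.19109000
       = 0.6776


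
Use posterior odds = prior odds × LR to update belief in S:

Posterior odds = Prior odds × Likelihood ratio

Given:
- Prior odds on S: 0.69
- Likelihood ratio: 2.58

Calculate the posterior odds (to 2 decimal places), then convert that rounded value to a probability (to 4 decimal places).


Step 1: Calculate posterior odds
Posterior odds = Prior odds × LR
               = 0.69 × 2.58
               = 1.78

Step 2: Convert to probability
P(S|E) = Posterior odds / (1 + Posterior odds)
       = 1.78 / (1 + 1.78)
       = 1.78 / 2.78
       = 0.6403

The evidence increased P(S) from 0.4083 to 0.6403.


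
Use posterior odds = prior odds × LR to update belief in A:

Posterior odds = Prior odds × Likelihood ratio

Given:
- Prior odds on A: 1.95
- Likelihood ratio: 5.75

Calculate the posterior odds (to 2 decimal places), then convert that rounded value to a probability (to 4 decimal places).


Step 1: Calculate posterior odds
Posterior odds = Prior odds × LR
               = 1.95 × 5.75
               = 11.21

Step 2: Convert to probability
P(A|E) = Posterior odds / (1 + Posterior odds)
       = 11.21 / (1 + 11.21)
       = 11.21 / 12.21
       = 0.9181

The evidence increased P(A) from 0.6610 to 0.9181.


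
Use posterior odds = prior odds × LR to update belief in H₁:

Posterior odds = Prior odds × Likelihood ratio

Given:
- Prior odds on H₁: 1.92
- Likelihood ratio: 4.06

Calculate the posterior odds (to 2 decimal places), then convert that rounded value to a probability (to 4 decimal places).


Step 1: Calculate posterior odds
Posterior odds = Prior odds × LR
               = 1.92 × 4.06
               = 7.80

Step 2: Convert to probability
P(H₁|E) = Posterior odds / (1 + Posterior odds)
       = 7.80 / (1 + 7.80)
       = 7.80 / 8.80
       = 0.8864

The evidence increased P(H₁) from 0.6575 to 0.8864.


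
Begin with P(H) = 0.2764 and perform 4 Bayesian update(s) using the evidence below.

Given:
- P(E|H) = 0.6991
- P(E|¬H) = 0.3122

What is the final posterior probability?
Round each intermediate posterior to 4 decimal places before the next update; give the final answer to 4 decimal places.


Sequential Bayesian updating:

Initial prior: P(H) = 0.2764

Update 1:
  P(E) = 0.6991 × 0.2764 + 0.3122 × 0.7236 = 0.19323124 + 0.22590792 = 0.41913916
  P(H|E) = 0.19323124 / 0.41913916 = 0.4610

Update 2:
  P(E) = 0.6991 × 0.4610 + 0.3122 × 0.5390 = 0.32228510 + 0.16827580 = 0.49056090
  P(H|E) = 0.32228510 / 0.49056090 = 0.6570

Update 3:
  P(E) = 0.6991 × 0.6570 + 0.3122 × 0.3430 = 0.45930870 + 0.10708460 = 0.56639330
  P(H|E) = 0.45930870 / 0.56639330 = 0.8109

Update 4:
  P(E) = 0.6991 × 0.8109 + 0.3122 × 0.1891 = 0.56690019 + 0.05903702 = 0.62593721
  P(H|E) = 0.56690019 / 0.62593721 = 0.9057

Final posterior: 0.9057


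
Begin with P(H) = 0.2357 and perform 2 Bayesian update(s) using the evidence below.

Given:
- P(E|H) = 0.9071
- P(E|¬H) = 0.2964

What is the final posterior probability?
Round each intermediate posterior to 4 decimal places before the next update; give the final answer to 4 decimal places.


Sequential Bayesian updating:

Initial prior: P(H) = 0.2357

Update 1:
  P(E) = 0.9071 × 0.2357 + 0.2964 × 0.7643 = 0.21380347 + 0.22653852 = 0.44034199
  P(H|E) = 0.21380347 / 0.44034199 = 0.4855

Update 2:
  P(E) = 0.9071 × 0.4855 + 0.2964 × 0.5145 = 0.44039705 + 0.15249780 = 0.59289485
  P(H|E) = 0.44039705 / 0.59289485 = 0.7428

Final posterior: 0.7428


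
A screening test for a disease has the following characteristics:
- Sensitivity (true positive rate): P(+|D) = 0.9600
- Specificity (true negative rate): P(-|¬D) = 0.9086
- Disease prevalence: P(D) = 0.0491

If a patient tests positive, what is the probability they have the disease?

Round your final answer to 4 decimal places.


Let D = has disease, + = positive test

Given:
- P(D) = 0.0491 (prevalence)
- P(+|D) = 0.9600 (sensitivity)
- P(-|¬D) = 0.9086 (specificity)
- P(+|¬D) = 0.0914 (false positive rate = 1 - specificity)

Step 1: Find P(+)
P(+) = P(+|D)P(D) + P(+|¬D)P(¬D)
     = 0.9600 × 0.0491 + 0.0914 × 0.9509
     = 0.04713600 + 0.08691226
     = 0.13404826

Step 2: Apply Bayes' theorem for P(D|+)
P(D|+) = P(+|D)P(D) / P(+)
       = 0.04713600 / 0.13404826
       = 0.3516


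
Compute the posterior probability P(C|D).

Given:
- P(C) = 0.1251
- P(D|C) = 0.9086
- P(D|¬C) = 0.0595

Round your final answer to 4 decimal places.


Bayes' theorem: P(C|D) = P(D|C) × P(C) / P(D)

Step 1: Calculate P(D) using law of total probability
P(D) = P(D|C)P(C) + P(D|¬C)P(¬C)
     = 0.9086 × 0.1251 + 0.0595 × 0.8749
     = 0.11366586 + 0.05205655
     = 0.16572241

Step 2: Apply Bayes' theorem
P(C|D) = P(D|C) × P(C) / P(D)
       = 0.11366586 / 0.16572241
       = 0.6859


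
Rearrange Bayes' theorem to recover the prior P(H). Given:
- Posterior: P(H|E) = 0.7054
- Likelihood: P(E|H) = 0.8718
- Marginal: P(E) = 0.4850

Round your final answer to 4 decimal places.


From Bayes' theorem: P(H|E) = P(E|H) × P(H) / P(E)

Rearranging for P(H):
P(H) = P(H|E) × P(E) / P(E|H)
     = 0.7054 × 0.4850 / 0.8718
     = 0.34211900 / 0.8718
     = 0.3924


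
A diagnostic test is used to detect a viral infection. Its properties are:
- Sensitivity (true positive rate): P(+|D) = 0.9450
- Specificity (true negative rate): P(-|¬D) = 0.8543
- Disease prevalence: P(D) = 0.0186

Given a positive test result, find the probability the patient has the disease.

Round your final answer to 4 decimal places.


Let D = has disease, + = positive test

Given:
- P(D) = 0.0186 (prevalence)
- P(+|D) = 0.9450 (sensitivity)
- P(-|¬D) = 0.8543 (specificity)
- P(+|¬D) = 0.1457 (false positive rate = 1 - specificity)

Step 1: Find P(+)
P(+) = P(+|D)P(D) + P(+|¬D)P(¬D)
     = 0.9450 × 0.0186 + 0.1457 × 0.9814
     = 0.01757700 + 0.14298998
     = 0.16056698

Step 2: Apply Bayes' theorem for P(D|+)
P(D|+) = P(+|D)P(D) / P(+)
       = 0.01757700 / 0.16056698
       = 0.1095


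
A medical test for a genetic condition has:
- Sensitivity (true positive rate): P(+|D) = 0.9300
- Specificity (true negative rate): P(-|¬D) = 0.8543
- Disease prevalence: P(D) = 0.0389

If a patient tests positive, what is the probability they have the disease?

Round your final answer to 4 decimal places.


Let D = has disease, + = positive test

Given:
- P(D) = 0.0389 (prevalence)
- P(+|D) = 0.9300 (sensitivity)
- P(-|¬D) = 0.8543 (specificity)
- P(+|¬D) = 0.1457 (false positive rate = 1 - specificity)

Step 1: Find P(+)
P(+) = P(+|D)P(D) + P(+|¬D)P(¬D)
     = 0.9300 × 0.0389 + 0.1457 × 0.9611
     = 0.03617700 + 0.14003227
     = 0.17620927

Step 2: Apply Bayes' theorem for P(D|+)
P(D|+) = P(+|D)P(D) / P(+)
       = 0.03617700 / 0.17620927
       = 0.2053


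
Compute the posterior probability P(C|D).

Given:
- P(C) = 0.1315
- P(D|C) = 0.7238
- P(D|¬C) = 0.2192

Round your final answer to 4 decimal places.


Bayes' theorem: P(C|D) = P(D|C) × P(C) / P(D)

Step 1: Calculate P(D) using law of total probability
P(D) = P(D|C)P(C) + P(D|¬C)P(¬C)
     = 0.7238 × 0.1315 + 0.2192 × 0.8685
     = 0.09517970 + 0.19037520
     = 0.28555490

Step 2: Apply Bayes' theorem
P(C|D) = P(D|C) × P(C) / P(D)
       = 0.09517970 / 0.28555490
       = 0.3333


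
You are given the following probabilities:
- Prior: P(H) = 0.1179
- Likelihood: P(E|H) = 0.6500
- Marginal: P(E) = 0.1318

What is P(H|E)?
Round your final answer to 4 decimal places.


Using Bayes' theorem:

P(H|E) = P(E|H) × P(H) / P(E)
       = 0.6500 × 0.1179 / 0.1318
       = 0.07663500 / 0.1318
       = 0.5814

The evidence strengthens our belief in H.
Prior: 0.1179 → Posterior: 0.5814


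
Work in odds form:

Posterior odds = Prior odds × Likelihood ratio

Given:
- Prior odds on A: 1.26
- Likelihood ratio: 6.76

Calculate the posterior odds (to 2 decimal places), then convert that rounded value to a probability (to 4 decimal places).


Step 1: Calculate posterior odds
Posterior odds = Prior odds × LR
               = 1.26 × 6.76
               = 8.52

Step 2: Convert to probability
P(A|E) = Posterior odds / (1 + Posterior odds)
       = 8.52 / (1 + 8.52)
       = 8.52 / 9.52
       = 0.8950

The evidence increased P(A) from 0.5575 to 0.8950.


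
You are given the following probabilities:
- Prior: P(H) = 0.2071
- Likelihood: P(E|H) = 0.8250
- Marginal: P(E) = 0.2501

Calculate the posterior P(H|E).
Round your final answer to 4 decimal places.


Using Bayes' theorem:

P(H|E) = P(E|H) × P(H) / P(E)
       = 0.8250 × 0.2071 / 0.2501
       = 0.17085750 / 0.2501
       = 0.6832

The evidence strengthens our belief in H.
Prior: 0.2071 → Posterior: 0.6832


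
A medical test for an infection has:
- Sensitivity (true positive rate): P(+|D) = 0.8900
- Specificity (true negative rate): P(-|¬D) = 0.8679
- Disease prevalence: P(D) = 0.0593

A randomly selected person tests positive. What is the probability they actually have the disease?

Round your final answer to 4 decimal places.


Let D = has disease, + = positive test

Given:
- P(D) = 0.0593 (prevalence)
- P(+|D) = 0.8900 (sensitivity)
- P(-|¬D) = 0.8679 (specificity)
- P(+|¬D) = 0.1321 (false positive rate = 1 - specificity)

Step 1: Find P(+)
P(+) = P(+|D)P(D) + P(+|¬D)P(¬D)
     = 0.8900 × 0.0593 + 0.1321 × 0.9407
     = 0.05277700 + 0.12426647
     = 0.17704347

Step 2: Apply Bayes' theorem for P(D|+)
P(D|+) = P(+|D)P(D) / P(+)
       = 0.05277700 / 0.17704347
       = 0.2981


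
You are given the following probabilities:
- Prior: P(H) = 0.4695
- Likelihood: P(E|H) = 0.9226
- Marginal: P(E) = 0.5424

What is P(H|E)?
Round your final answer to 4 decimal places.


Using Bayes' theorem:

P(H|E) = P(E|H) × P(H) / P(E)
       = 0.9226 × 0.4695 / 0.5424
       = 0.43316070 / 0.5424
       = 0.7986

The evidence strengthens our belief in H.
Prior: 0.4695 → Posterior: 0.7986


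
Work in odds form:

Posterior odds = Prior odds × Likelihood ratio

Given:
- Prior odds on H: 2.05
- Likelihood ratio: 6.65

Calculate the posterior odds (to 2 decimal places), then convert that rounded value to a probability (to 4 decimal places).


Step 1: Calculate posterior odds
Posterior odds = Prior odds × LR
               = 2.05 × 6.65
               = 13.63

Step 2: Convert to probability
P(H|E) = Posterior odds / (1 + Posterior odds)
       = 13.63 / (1 + 13.63)
       = 13.63 / 14.63
       = 0.9316

The evidence increased P(H) from 0.6721 to 0.9316.


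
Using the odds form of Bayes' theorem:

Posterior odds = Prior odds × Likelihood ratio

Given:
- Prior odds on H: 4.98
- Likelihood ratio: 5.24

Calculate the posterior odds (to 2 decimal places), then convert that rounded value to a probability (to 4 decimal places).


Step 1: Calculate posterior odds
Posterior odds = Prior odds × LR
               = 4.98 × 5.24
               = 26.10

Step 2: Convert to probability
P(H|E) = Posterior odds / (1 + Posterior odds)
       = 26.10 / (1 + 26.10)
       = 26.10 / 27.10
       = 0.9631

The evidence increased P(H) from 0.8328 to 0.9631.


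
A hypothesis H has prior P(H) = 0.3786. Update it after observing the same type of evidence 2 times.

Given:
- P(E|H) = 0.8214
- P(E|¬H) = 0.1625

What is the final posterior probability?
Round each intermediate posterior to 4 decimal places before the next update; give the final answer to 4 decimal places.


Sequential Bayesian updating:

Initial prior: P(H) = 0.3786

Update 1:
  P(E) = 0.8214 × 0.3786 + 0.1625 × 0.6214 = 0.31098204 + 0.10097750 = 0.41195954
  P(H|E) = 0.31098204 / 0.41195954 = 0.7549

Update 2:
  P(E) = 0.8214 × 0.7549 + 0.1625 × 0.2451 = 0.62007486 + 0.03982875 = 0.65990361
  P(H|E) = 0.62007486 / 0.65990361 = 0.9396

Final posterior: 0.9396


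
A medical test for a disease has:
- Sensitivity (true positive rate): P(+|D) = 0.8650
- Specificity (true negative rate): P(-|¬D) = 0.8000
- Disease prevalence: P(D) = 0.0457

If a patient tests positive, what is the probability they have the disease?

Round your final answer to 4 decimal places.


Let D = has disease, + = positive test

Given:
- P(D) = 0.0457 (prevalence)
- P(+|D) = 0.8650 (sensitivity)
- P(-|¬D) = 0.8000 (specificity)
- P(+|¬D) = 0.2000 (false positive rate = 1 - specificity)

Step 1: Find P(+)
P(+) = P(+|D)P(D) + P(+|¬D)P(¬D)
     = 0.8650 × 0.0457 + 0.2000 × 0.9543
     = 0.03953050 + 0.19086000
     = 0.23039050

Step 2: Apply Bayes' theorem for P(D|+)
P(D|+) = P(+|D)P(D) / P(+)
       = 0.03953050 / 0.23039050
       = 0.1716


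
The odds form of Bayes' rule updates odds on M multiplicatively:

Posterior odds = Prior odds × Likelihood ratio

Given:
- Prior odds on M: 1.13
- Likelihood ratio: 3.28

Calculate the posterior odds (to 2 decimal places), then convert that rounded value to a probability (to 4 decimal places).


Step 1: Calculate posterior odds
Posterior odds = Prior odds × LR
               = 1.13 × 3.28
               = 3.71

Step 2: Convert to probability
P(M|E) = Posterior odds / (1 + Posterior odds)
       = 3.71 / (1 + 3.71)
       = 3.71 / 4.71
       = 0.7877

The evidence increased P(M) from 0.5305 to 0.7877.


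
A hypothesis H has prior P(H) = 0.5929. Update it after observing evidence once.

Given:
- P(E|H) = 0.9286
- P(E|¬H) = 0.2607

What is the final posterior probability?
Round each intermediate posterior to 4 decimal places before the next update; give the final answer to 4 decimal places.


Sequential Bayesian updating:

Initial prior: P(H) = 0.5929

Update 1:
  P(E) = 0.9286 × 0.5929 + 0.2607 × 0.4071 = 0.55056694 + 0.10613097 = 0.65669791
  P(H|E) = 0.55056694 / 0.65669791 = 0.8384

Final posterior: 0.8384


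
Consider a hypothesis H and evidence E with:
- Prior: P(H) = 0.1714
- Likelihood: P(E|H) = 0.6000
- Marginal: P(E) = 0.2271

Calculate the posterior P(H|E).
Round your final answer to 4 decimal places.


Using Bayes' theorem:

P(H|E) = P(E|H) × P(H) / P(E)
       = 0.6000 × 0.1714 / 0.2271
       = 0.10284000 / 0.2271
       = 0.4528

The evidence strengthens our belief in H.
Prior: 0.1714 → Posterior: 0.4528


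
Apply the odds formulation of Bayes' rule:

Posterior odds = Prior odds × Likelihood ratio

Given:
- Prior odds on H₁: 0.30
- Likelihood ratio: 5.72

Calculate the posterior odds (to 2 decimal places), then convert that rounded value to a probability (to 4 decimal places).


Step 1: Calculate posterior odds
Posterior odds = Prior odds × LR
               = 0.30 × 5.72
               = 1.72

Step 2: Convert to probability
P(H₁|E) = Posterior odds / (1 + Posterior odds)
       = 1.72 / (1 + 1.72)
       = 1.72 / 2.72
       = 0.6324

The evidence increased P(H₁) from 0.2308 to 0.6324.


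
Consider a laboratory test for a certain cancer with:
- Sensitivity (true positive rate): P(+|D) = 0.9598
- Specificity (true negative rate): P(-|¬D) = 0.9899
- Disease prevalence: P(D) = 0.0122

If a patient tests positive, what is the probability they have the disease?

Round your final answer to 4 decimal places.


Let D = has disease, + = positive test

Given:
- P(D) = 0.0122 (prevalence)
- P(+|D) = 0.9598 (sensitivity)
- P(-|¬D) = 0.9899 (specificity)
- P(+|¬D) = 0.0101 (false positive rate = 1 - specificity)

Step 1: Find P(+)
P(+) = P(+|D)P(D) + P(+|¬D)P(¬D)
     = 0.9598 × 0.0122 + 0.0101 × 0.9878
     = 0.01170956 + 0.00997678
     = 0.02168634

Step 2: Apply Bayes' theorem for P(D|+)
P(D|+) = P(+|D)P(D) / P(+)
       = 0.01170956 / 0.02168634
       = 0.5400


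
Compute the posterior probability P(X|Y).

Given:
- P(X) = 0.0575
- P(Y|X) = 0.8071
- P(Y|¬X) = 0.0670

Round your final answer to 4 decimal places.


Bayes' theorem: P(X|Y) = P(Y|X) × P(X) / P(Y)

Step 1: Calculate P(Y) using law of total probability
P(Y) = P(Y|X)P(X) + P(Y|¬X)P(¬X)
     = 0.8071 × 0.0575 + 0.0670 × 0.9425
     = 0.04640825 + 0.06314750
     = 0.10955575

Step 2: Apply Bayes' theorem
P(X|Y) = P(Y|X) × P(X) / P(Y)
       = 0.04640825 / 0.10955575
       = 0.4236


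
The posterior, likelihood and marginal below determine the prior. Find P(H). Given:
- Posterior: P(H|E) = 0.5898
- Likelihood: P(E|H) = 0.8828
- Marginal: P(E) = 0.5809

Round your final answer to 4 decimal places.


From Bayes' theorem: P(H|E) = P(E|H) × P(H) / P(E)

Rearranging for P(H):
P(H) = P(H|E) × P(E) / P(E|H)
     = 0.5898 × 0.5809 / 0.8828
     = 0.34261482 / 0.8828
     = 0.3881


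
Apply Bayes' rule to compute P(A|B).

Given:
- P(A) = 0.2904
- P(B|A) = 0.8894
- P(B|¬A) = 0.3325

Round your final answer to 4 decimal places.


Bayes' theorem: P(A|B) = P(B|A) × P(A) / P(B)

Step 1: Calculate P(B) using law of total probability
P(B) = P(B|A)P(A) + P(B|¬A)P(¬A)
     = 0.8894 × 0.2904 + 0.3325 × 0.7096
     = 0.25828176 + 0.23594200
     = 0.49422376

Step 2: Apply Bayes' theorem
P(A|B) = P(B|A) × P(A) / P(B)
       = 0.25828176 / 0.49422376
       = 0.5226


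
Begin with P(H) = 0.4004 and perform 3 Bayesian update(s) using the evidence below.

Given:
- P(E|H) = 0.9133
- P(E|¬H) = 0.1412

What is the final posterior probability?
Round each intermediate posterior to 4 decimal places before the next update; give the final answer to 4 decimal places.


Sequential Bayesian updating:

Initial prior: P(H) = 0.4004

Update 1:
  P(E) = 0.9133 × 0.4004 + 0.1412 × 0.5996 = 0.36568532 + 0.08466352 = 0.45034884
  P(H|E) = 0.36568532 / 0.45034884 = 0.8120

Update 2:
  P(E) = 0.9133 × 0.8120 + 0.1412 × 0.1880 = 0.74159960 + 0.02654560 = 0.76814520
  P(H|E) = 0.74159960 / 0.76814520 = 0.9654

Update 3:
  P(E) = 0.9133 × 0.9654 + 0.1412 × 0.0346 = 0.88169982 + 0.00488552 = 0.88658534
  P(H|E) = 0.88169982 / 0.88658534 = 0.9945

Final posterior: 0.9945


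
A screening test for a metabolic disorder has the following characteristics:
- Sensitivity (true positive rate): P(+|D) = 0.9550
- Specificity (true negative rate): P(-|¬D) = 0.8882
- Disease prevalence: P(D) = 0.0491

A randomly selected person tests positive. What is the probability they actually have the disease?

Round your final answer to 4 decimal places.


Let D = has disease, + = positive test

Given:
- P(D) = 0.0491 (prevalence)
- P(+|D) = 0.9550 (sensitivity)
- P(-|¬D) = 0.8882 (specificity)
- P(+|¬D) = 0.1118 (false positive rate = 1 - specificity)

Step 1: Find P(+)
P(+) = P(+|D)P(D) + P(+|¬D)P(¬D)
     = 0.9550 × 0.0491 + 0.1118 × 0.9509
     = 0.04689050 + 0.10631062
     = 0.15320112

Step 2: Apply Bayes' theorem for P(D|+)
P(D|+) = P(+|D)P(D) / P(+)
       = 0.04689050 / 0.15320112
       = 0.3061


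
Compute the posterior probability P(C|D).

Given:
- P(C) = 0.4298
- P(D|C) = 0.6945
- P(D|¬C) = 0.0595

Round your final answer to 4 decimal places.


Bayes' theorem: P(C|D) = P(D|C) × P(C) / P(D)

Step 1: Calculate P(D) using law of total probability
P(D) = P(D|C)P(C) + P(D|¬C)P(¬C)
     = 0.6945 × 0.4298 + 0.0595 × 0.5702
     = 0.29849610 + 0.03392690
     = 0.33242300

Step 2: Apply Bayes' theorem
P(C|D) = P(D|C) × P(C) / P(D)
       = 0.29849610 / 0.33242300
       = 0.8979


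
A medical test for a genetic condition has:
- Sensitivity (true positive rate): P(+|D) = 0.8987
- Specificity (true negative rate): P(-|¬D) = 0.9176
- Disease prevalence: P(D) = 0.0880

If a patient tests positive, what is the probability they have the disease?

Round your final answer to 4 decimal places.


Let D = has disease, + = positive test

Given:
- P(D) = 0.0880 (prevalence)
- P(+|D) = 0.8987 (sensitivity)
- P(-|¬D) = 0.9176 (specificity)
- P(+|¬D) = 0.0824 (false positive rate = 1 - specificity)

Step 1: Find P(+)
P(+) = P(+|D)P(D) + P(+|¬D)P(¬D)
     = 0.8987 × 0.0880 + 0.0824 × 0.9120
     = 0.07908560 + 0.07514880
     = 0.15423440

Step 2: Apply Bayes' theorem for P(D|+)
P(D|+) = P(+|D)P(D) / P(+)
       = 0.07908560 / 0.15423440
       = 0.5128


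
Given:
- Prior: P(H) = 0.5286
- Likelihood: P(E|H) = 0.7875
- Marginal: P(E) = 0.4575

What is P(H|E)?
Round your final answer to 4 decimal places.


Using Bayes' theorem:

P(H|E) = P(E|H) × P(H) / P(E)
       = 0.7875 × 0.5286 / 0.4575
       = 0.41627250 / 0.4575
       = 0.9099

The evidence strengthens our belief in H.
Prior: 0.5286 → Posterior: 0.9099


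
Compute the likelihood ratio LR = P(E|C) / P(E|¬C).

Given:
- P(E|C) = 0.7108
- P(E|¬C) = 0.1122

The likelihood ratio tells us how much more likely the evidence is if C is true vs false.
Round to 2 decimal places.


Likelihood Ratio (LR) = P(E|C) / P(E|¬C)

LR = 0.7108 / 0.1122
   = 6.34

The evidence is 6.34 times more likely if C is true than if C is false.
LR > 1, so observing E raises the odds in favor of C.


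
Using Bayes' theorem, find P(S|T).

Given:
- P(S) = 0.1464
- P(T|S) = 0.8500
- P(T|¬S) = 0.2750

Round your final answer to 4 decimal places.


Bayes' theorem: P(S|T) = P(T|S) × P(S) / P(T)

Step 1: Calculate P(T) using law of total probability
P(T) = P(T|S)P(S) + P(T|¬S)P(¬S)
     = 0.8500 × 0.1464 + 0.2750 × 0.8536
     = 0.12444000 + 0.23474000
     = 0.35918000

Step 2: Apply Bayes' theorem
P(S|T) = P(T|S) × P(S) / P(T)
       = 0.12444000 / 0.35918000
       = 0.3465


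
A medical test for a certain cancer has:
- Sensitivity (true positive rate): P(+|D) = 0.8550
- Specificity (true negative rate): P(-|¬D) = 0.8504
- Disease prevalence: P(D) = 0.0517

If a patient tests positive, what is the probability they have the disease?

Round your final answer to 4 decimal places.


Let D = has disease, + = positive test

Given:
- P(D) = 0.0517 (prevalence)
- P(+|D) = 0.8550 (sensitivity)
- P(-|¬D) = 0.8504 (specificity)
- P(+|¬D) = 0.1496 (false positive rate = 1 - specificity)

Step 1: Find P(+)
P(+) = P(+|D)P(D) + P(+|¬D)P(¬D)
     = 0.8550 × 0.0517 + 0.1496 × 0.9483
     = 0.04420350 + 0.14186568
     = 0.18606918

Step 2: Apply Bayes' theorem for P(D|+)
P(D|+) = P(+|D)P(D) / P(+)
       = 0.04420350 / 0.18606918
       = 0.2376


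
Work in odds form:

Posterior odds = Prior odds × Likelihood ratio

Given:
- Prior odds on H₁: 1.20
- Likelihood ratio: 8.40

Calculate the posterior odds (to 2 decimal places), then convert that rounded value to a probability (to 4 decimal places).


Step 1: Calculate posterior odds
Posterior odds = Prior odds × LR
               = 1.20 × 8.40
               = 10.08

Step 2: Convert to probability
P(H₁|E) = Posterior odds / (1 + Posterior odds)
       = 10.08 / (1 + 10.08)
       = 10.08 / 11.08
       = 0.9097

The evidence increased P(H₁) from 0.5455 to 0.9097.


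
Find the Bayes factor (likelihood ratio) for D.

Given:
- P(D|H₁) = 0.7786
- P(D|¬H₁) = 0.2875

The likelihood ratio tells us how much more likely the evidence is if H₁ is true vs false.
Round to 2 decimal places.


Likelihood Ratio (LR) = P(D|H₁) / P(D|¬H₁)

LR = 0.7786 / 0.2875
   = 2.71

The evidence is 2.71 times more likely if H₁ is true than if H₁ is false.
LR > 1, so observing D raises the odds in favor of H₁.


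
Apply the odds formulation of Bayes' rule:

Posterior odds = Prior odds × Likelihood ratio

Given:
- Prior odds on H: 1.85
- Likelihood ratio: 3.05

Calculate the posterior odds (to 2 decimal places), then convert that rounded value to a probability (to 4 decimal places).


Step 1: Calculate posterior odds
Posterior odds = Prior odds × LR
               = 1.85 × 3.05
               = 5.64

Step 2: Convert to probability
P(H|E) = Posterior odds / (1 + Posterior odds)
       = 5.64 / (1 + 5.64)
       = 5.64 / 6.64
       = 0.8494

The evidence increased P(H) from 0.6491 to 0.8494.


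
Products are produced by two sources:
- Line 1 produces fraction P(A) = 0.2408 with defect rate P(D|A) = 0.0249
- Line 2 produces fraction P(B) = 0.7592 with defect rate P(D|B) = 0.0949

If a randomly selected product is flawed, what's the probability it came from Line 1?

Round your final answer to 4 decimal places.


Let A = from Line 1, D = flawed

Given:
- P(A) = 0.2408, P(B) = 0.7592
- P(D|A) = 0.0249, P(D|B) = 0.0949

Step 1: Find P(D)
P(D) = P(D|A)P(A) + P(D|B)P(B)
     = 0.0249 × 0.2408 + 0.0949 × 0.7592
     = 0.00599592 + 0.07204808
     = 0.07804400

Step 2: Apply Bayes' theorem
P(A|D) = P(D|A)P(A) / P(D)
       = 0.00599592 / 0.07804400
       = 0.0768


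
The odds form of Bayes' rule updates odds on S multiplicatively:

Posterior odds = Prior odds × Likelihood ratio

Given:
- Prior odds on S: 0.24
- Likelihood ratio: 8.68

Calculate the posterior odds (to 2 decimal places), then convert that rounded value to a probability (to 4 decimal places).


Step 1: Calculate posterior odds
Posterior odds = Prior odds × LR
               = 0.24 × 8.68
               = 2.08

Step 2: Convert to probability
P(S|E) = Posterior odds / (1 + Posterior odds)
       = 2.08 / (1 + 2.08)
       = 2.08 / 3.08
       = 0.6753

The evidence increased P(S) from 0.1935 to 0.6753.


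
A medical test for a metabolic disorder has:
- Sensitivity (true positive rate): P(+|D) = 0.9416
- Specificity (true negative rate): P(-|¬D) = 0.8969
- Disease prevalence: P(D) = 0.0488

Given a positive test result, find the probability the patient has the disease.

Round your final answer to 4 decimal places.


Let D = has disease, + = positive test

Given:
- P(D) = 0.0488 (prevalence)
- P(+|D) = 0.9416 (sensitivity)
- P(-|¬D) = 0.8969 (specificity)
- P(+|¬D) = 0.1031 (false positive rate = 1 - specificity)

Step 1: Find P(+)
P(+) = P(+|D)P(D) + P(+|¬D)P(¬D)
     = 0.9416 × 0.0488 + 0.1031 × 0.9512
     = 0.04595008 + 0.09806872
     = 0.14401880

Step 2: Apply Bayes' theorem for P(D|+)
P(D|+) = P(+|D)P(D) / P(+)
       = 0.04595008 / 0.14401880
       = 0.3191


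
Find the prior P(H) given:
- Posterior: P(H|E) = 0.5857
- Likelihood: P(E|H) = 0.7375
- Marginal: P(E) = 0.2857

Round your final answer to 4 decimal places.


From Bayes' theorem: P(H|E) = P(E|H) × P(H) / P(E)

Rearranging for P(H):
P(H) = P(H|E) × P(E) / P(E|H)
     = 0.5857 × 0.2857 / 0.7375
     = 0.16733449 / 0.7375
     = 0.2269


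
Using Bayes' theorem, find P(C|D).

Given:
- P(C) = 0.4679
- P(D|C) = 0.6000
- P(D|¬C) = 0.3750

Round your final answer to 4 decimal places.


Bayes' theorem: P(C|D) = P(D|C) × P(C) / P(D)

Step 1: Calculate P(D) using law of total probability
P(D) = P(D|C)P(C) + P(D|¬C)P(¬C)
     = 0.6000 × 0.4679 + 0.3750 × 0.5321
     = 0.28074000 + 0.19953750
     = 0.48027750

Step 2: Apply Bayes' theorem
P(C|D) = P(D|C) × P(C) / P(D)
       = 0.28074000 / 0.48027750
       = 0.5845


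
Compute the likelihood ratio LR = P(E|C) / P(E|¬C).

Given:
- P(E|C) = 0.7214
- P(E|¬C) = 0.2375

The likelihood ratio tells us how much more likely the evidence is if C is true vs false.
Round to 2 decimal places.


Likelihood Ratio (LR) = P(E|C) / P(E|¬C)

LR = 0.7214 / 0.2375
   = 3.04

The evidence is 3.04 times more likely if C is true than if C is false.
Because LR exceeds 1, E is evidence for C.


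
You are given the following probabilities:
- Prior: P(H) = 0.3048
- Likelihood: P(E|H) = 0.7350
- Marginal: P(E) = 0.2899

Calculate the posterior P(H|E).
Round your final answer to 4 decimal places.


Using Bayes' theorem:

P(H|E) = P(E|H) × P(H) / P(E)
       = 0.7350 × 0.3048 / 0.2899
       = 0.22402800 / 0.2899
       = 0.7728

The evidence strengthens our belief in H.
Prior: 0.3048 → Posterior: 0.7728


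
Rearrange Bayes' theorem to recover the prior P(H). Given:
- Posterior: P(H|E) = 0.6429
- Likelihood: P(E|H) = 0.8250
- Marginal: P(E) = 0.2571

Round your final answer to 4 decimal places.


From Bayes' theorem: P(H|E) = P(E|H) × P(H) / P(E)

Rearranging for P(H):
P(H) = P(H|E) × P(E) / P(E|H)
     = 0.6429 × 0.2571 / 0.8250
     = 0.16528959 / 0.8250
     = 0.2004


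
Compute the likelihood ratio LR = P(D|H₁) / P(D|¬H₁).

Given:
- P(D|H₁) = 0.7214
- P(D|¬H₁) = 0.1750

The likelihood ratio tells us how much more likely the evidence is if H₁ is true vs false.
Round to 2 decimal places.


Likelihood Ratio (LR) = P(D|H₁) / P(D|¬H₁)

LR = 0.7214 / 0.1750
   = 4.12

The evidence is 4.12 times more likely if H₁ is true than if H₁ is false.
Because LR exceeds 1, D is evidence for H₁.


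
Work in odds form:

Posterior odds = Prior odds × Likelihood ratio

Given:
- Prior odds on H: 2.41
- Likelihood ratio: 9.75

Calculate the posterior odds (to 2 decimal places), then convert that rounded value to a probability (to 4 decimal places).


Step 1: Calculate posterior odds
Posterior odds = Prior odds × LR
               = 2.41 × 9.75
               = 23.50

Step 2: Convert to probability
P(H|E) = Posterior odds / (1 + Posterior odds)
       = 23.50 / (1 + 23.50)
       = 23.50 / 24.50
       = 0.9592

The evidence increased P(H) from 0.7067 to 0.9592.


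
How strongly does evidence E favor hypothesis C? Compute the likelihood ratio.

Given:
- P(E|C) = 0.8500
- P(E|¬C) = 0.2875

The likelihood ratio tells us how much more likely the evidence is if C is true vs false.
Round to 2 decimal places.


Likelihood Ratio (LR) = P(E|C) / P(E|¬C)

LR = 0.8500 / 0.2875
   = 2.96

The evidence is 2.96 times more likely if C is true than if C is false.
Since LR > 1, the evidence supports C over ¬C.


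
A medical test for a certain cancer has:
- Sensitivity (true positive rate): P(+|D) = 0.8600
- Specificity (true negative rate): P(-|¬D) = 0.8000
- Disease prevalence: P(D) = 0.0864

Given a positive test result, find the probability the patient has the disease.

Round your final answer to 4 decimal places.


Let D = has disease, + = positive test

Given:
- P(D) = 0.0864 (prevalence)
- P(+|D) = 0.8600 (sensitivity)
- P(-|¬D) = 0.8000 (specificity)
- P(+|¬D) = 0.2000 (false positive rate = 1 - specificity)

Step 1: Find P(+)
P(+) = P(+|D)P(D) + P(+|¬D)P(¬D)
     = 0.8600 × 0.0864 + 0.2000 × 0.9136
     = 0.07430400 + 0.18272000
     = 0.25702400

Step 2: Apply Bayes' theorem for P(D|+)
P(D|+) = P(+|D)P(D) / P(+)
       = 0.07430400 / 0.25702400
       = 0.2891
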